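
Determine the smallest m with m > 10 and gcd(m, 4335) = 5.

4335 = 5·867. Any m with gcd(m, 4335) = 5 is a multiple of 5, say 5s, with s coprime to 867.
Need s > 10/5, so s ≥ 3. First s ≥ 3 with gcd(s, 867) = 1 is s = 4. Thus m = 5·4 = 20.

20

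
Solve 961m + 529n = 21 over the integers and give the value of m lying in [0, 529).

Euclid: 961 = 1·529 + 432; 529 = 1·432 + 97; 432 = 4·97 + 44; 97 = 2·44 + 9; 44 = 4·9 + 8; 9 = 1·8 + 1; 8 = 8·1 + 0 → gcd = 1; 21 = 1·21.
Back-substitution yields 961·(-60) + 529·(109) = 1, so one solution is m = -60·21 = -1260, n = 109·21 = 2289.
Solutions in m differ by 529/1 = 529; the one in [0, 529) is -1260 mod 529 = 327.

327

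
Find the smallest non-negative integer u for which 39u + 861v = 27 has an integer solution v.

gcd(39, 861) = 3 (Euclid: 861 = 22·39 + 3; 39 = 13·3 + 0), and 3 | 27.
Extended Euclid: 39·(-22) + 861·(1) = 3. Scale by 9: u₀ = -198.
General solution u = u₀ + 287t; reducing mod 287 gives u = 89 (and v = -4).

89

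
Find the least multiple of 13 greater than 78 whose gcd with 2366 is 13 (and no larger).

2366 = 13·182. Any k with gcd(k, 2366) = 13 is a multiple of 13, say 13s, with s coprime to 182.
Need s > 78/13, so s ≥ 7. First s ≥ 7 with gcd(s, 182) = 1 is s = 9. Thus k = 13·9 = 117.

117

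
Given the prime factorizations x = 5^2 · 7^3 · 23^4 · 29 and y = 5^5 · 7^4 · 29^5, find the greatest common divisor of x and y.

min exponent per shared prime: 5^2 · 7^3 · 29 = 248675

248675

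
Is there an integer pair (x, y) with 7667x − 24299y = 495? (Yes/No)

gcd(7667, 24299): 24299 = 3·7667 + 1298; 7667 = 5·1298 + 1177; 1298 = 1·1177 + 121; 1177 = 9·121 + 88; 121 = 1·88 + 33; 88 = 2·33 + 22; 33 = 1·22 + 11; 22 = 2·11 + 0 → 11
11 divides 495, so a solution exists.

Yes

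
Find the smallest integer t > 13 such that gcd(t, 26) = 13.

39

gcd(t, 26) = 13 forces 13 | t; write t = 13s. Then gcd(13s, 13·2) = 13·gcd(s, 2), so need gcd(s, 2) = 1.
13s > 13 gives s ≥ 2. The least s ≥ 2 coprime to 2 is 3, so t = 13·3 = 39.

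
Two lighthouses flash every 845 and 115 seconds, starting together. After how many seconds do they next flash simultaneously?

gcd first: 845 = 7·115 + 40; 115 = 2·40 + 35; 40 = 1·35 + 5; 35 = 7·5 + 0 → gcd = 5
lcm = 845·115/gcd = 97175/5 = 19435

19435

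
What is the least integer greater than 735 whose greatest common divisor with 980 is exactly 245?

980 = 245·4. Any x with gcd(x, 980) = 245 is a multiple of 245, say 245s, with s coprime to 4.
Need s > 735/245, so s ≥ 4. First s ≥ 4 with gcd(s, 4) = 1 is s = 5. Thus x = 245·5 = 1225.

1225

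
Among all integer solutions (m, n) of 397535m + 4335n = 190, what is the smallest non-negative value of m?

236

Reduce mod 4335: 397535m ≡ 190 (mod 4335). With g = gcd(397535, 4335) = 5 dividing 190, divide through: 79507m ≡ 38 (mod 867).
Since gcd(79507, 867) = 1, m ≡ 38·(79507)⁻¹ ≡ 236 (mod 867). Smallest non-negative: 236.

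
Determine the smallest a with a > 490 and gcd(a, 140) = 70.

140 = 70·2. Any a with gcd(a, 140) = 70 is a multiple of 70, say 70s, with s coprime to 2.
Need s > 490/70, so s ≥ 8. First s ≥ 8 with gcd(s, 2) = 1 is s = 9. Thus a = 70·9 = 630.

630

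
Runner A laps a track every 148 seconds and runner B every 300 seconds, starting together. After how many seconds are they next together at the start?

148 = 2² · 37; 300 = 2² · 3 · 5²
max exponents: 2² · 3 · 5² · 37 = 11100

11100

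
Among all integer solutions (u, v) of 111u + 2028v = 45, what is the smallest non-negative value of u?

Reduce mod 2028: 111u ≡ 45 (mod 2028). With g = gcd(111, 2028) = 3 dividing 45, divide through: 37u ≡ 15 (mod 676).
Since gcd(37, 676) = 1, u ≡ 15·(37)⁻¹ ≡ 311 (mod 676). Smallest non-negative: 311.

311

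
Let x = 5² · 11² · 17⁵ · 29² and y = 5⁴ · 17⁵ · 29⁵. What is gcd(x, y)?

29852493425

min exponent per shared prime: 5² · 17⁵ · 29² = 29852493425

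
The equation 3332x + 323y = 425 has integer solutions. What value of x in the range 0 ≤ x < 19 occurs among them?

gcd(3332, 323) = 17 (Euclid: 3332 = 10·323 + 102; 323 = 3·102 + 17; 102 = 6·17 + 0), and 17 | 425.
Extended Euclid: 3332·(-3) + 323·(31) = 17. Scale by 25: x₀ = -75.
General solution x = x₀ + 19t; reducing mod 19 gives x = 1 (and y = -9).

1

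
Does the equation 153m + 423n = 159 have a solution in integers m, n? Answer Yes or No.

gcd(153, 423): 423 = 2·153 + 117; 153 = 1·117 + 36; 117 = 3·36 + 9; 36 = 4·9 + 0 → 9
9 does not divide 159, so a solution does not exist.

No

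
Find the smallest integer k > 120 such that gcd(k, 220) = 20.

Multiples of 20 above 120: 20·7, 20·8, … . Need the cofactor coprime to 220/20 = 11.
Checking s = 7, 8, … the first with gcd(s, 11) = 1 is s = 7, giving 140.

140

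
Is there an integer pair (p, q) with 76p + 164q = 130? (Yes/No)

No

gcd(76, 164): 164 = 2·76 + 12; 76 = 6·12 + 4; 12 = 3·4 + 0 → 4
4 does not divide 130, so a solution does not exist.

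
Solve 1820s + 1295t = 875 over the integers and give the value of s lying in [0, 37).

gcd(1820, 1295) = 35 (Euclid: 1820 = 1·1295 + 525; 1295 = 2·525 + 245; 525 = 2·245 + 35; 245 = 7·35 + 0), and 35 | 875.
Extended Euclid: 1820·(5) + 1295·(-7) = 35. Scale by 25: s₀ = 125.
General solution s = s₀ + 37k; reducing mod 37 gives s = 14 (and t = -19).

14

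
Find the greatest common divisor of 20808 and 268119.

20808 = 2³ · 3² · 17²
268119 = 3² · 31³
Common: 3² = 9

9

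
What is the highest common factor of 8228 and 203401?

121

8228 = 2² · 11² · 17
203401 = 11² · 41²
Common: 11² = 121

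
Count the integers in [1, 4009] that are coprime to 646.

646 = 2·17·19. Inclusion–exclusion on these primes:
4009 − ⌊4009/2⌋ − ⌊4009/17⌋ − ⌊4009/19⌋ + ⌊4009/34⌋ + ⌊4009/38⌋ + ⌊4009/323⌋ − ⌊4009/646⌋ = 1787

1787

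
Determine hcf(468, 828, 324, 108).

468 = 2² · 3² · 13; 828 = 2² · 3² · 23; 324 = 2² · 3⁴; 108 = 2² · 3³
gcd takes min exponent of each prime: 2² · 3² = 36

36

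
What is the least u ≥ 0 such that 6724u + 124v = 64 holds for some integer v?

Reduce mod 124: 6724u ≡ 64 (mod 124). With g = gcd(6724, 124) = 4 dividing 64, divide through: 1681u ≡ 16 (mod 31).
Since gcd(1681, 31) = 1, u ≡ 16·(1681)⁻¹ ≡ 20 (mod 31). Smallest non-negative: 20.

20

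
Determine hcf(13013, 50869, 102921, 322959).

gcd(13013, 50869): 50869 = 3·13013 + 11830; 13013 = 1·11830 + 1183; 11830 = 10·1183 + 0 → 1183
gcd(1183, 102921): 102921 = 87·1183 + 0 → 1183
gcd(1183, 322959): 322959 = 273·1183 + 0 → 1183

1183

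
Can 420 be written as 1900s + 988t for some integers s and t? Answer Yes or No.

No

By Bézout, 1900s + 988t = 420 has integer solutions iff gcd(1900, 988) | 420.
Euclid: 1900 = 1·988 + 912; 988 = 1·912 + 76; 912 = 12·76 + 0. gcd = 76; 420 mod 76 = 40. No.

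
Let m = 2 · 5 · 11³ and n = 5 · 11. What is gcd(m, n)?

55

min exponent per shared prime: 5 · 11 = 55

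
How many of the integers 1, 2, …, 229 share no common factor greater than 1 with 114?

73

114 = 2·3·19. Inclusion–exclusion on these primes:
229 − ⌊229/2⌋ − ⌊229/3⌋ − ⌊229/19⌋ + ⌊229/6⌋ + ⌊229/38⌋ + ⌊229/57⌋ − ⌊229/114⌋ = 73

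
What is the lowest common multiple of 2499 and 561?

2499 = 3 · 7² · 17; 561 = 3 · 11 · 17
max exponents: 3 · 7² · 11 · 17 = 27489

27489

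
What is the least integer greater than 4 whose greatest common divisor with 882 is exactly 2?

8

882 = 2·441. Any m with gcd(m, 882) = 2 is a multiple of 2, say 2s, with s coprime to 441.
Need s > 4/2, so s ≥ 3. First s ≥ 3 with gcd(s, 441) = 1 is s = 4. Thus m = 2·4 = 8.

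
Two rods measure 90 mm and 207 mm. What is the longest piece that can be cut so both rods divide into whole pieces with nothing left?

Euclid: 207 = 2·90 + 27; 90 = 3·27 + 9; 27 = 3·9 + 0. Last nonzero remainder: 9.

9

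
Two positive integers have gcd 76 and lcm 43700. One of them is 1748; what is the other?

1900

Using ab = gcd(a,b)·lcm(a,b) = 76·43700 = 3321200, we get b = 3321200/1748 = 1900.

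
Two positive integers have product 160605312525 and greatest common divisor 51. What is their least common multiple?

gcd·lcm = product, so lcm = 160605312525/51 = 3149123775.

3149123775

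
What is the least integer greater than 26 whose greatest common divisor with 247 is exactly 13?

39

gcd(t, 247) = 13 forces 13 | t; write t = 13s. Then gcd(13s, 13·19) = 13·gcd(s, 19), so need gcd(s, 19) = 1.
13s > 26 gives s ≥ 3. The least s ≥ 3 coprime to 19 is 3, so t = 13·3 = 39.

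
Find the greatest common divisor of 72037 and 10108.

Euclid: 72037 = 7·10108 + 1281; 10108 = 7·1281 + 1141; 1281 = 1·1141 + 140; 1141 = 8·140 + 21; 140 = 6·21 + 14; 21 = 1·14 + 7; 14 = 2·7 + 0. Last nonzero remainder: 7.

7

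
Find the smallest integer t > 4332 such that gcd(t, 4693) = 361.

5054

Multiples of 361 above 4332: 361·13, 361·14, … . Need the cofactor coprime to 4693/361 = 13.
Checking s = 13, 14, … the first with gcd(s, 13) = 1 is s = 14, giving 5054.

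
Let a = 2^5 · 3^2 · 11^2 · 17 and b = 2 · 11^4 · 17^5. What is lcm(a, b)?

max exponent per prime: 2^5 · 3^2 · 11^4 · 17^5 = 5986980385056

5986980385056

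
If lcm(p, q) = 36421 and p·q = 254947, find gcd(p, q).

gcd·lcm = product, so gcd = 254947/36421 = 7.

7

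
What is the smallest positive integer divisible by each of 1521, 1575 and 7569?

223853175

1521 = 3² · 13²; 1575 = 3² · 5² · 7; 7569 = 3² · 29²
lcm takes max exponent of each prime: 3² · 5² · 7 · 13² · 29² = 223853175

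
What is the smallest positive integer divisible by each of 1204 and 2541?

1204 = 2² · 7 · 43; 2541 = 3 · 7 · 11²
max exponents: 2² · 3 · 7 · 11² · 43 = 437052

437052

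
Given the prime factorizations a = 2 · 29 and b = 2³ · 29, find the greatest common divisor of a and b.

min exponent per shared prime: 2 · 29 = 58

58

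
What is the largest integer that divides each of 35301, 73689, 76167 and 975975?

gcd(35301, 73689): 73689 = 2·35301 + 3087; 35301 = 11·3087 + 1344; 3087 = 2·1344 + 399; 1344 = 3·399 + 147; 399 = 2·147 + 105; 147 = 1·105 + 42; 105 = 2·42 + 21; 42 = 2·21 + 0 → 21
gcd(21, 76167): 76167 = 3627·21 + 0 → 21
gcd(21, 975975): 975975 = 46475·21 + 0 → 21

21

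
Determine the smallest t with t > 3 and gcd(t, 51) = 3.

6

51 = 3·17. Any t with gcd(t, 51) = 3 is a multiple of 3, say 3s, with s coprime to 17.
Need s > 3/3, so s ≥ 2. First s ≥ 2 with gcd(s, 17) = 1 is s = 2. Thus t = 3·2 = 6.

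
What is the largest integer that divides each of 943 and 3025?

943 = 23 · 41
3025 = 5² · 11²
Common: 1 = 1

1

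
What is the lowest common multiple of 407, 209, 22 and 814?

lcm(407, 209) = 407·209/gcd = 85063/11 = 7733
lcm(7733, 22) = 7733·22/gcd = 170126/11 = 15466
lcm(15466, 814) = 15466·814/gcd = 12589324/814 = 15466

15466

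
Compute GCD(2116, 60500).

Euclid: 60500 = 28·2116 + 1252; 2116 = 1·1252 + 864; 1252 = 1·864 + 388; 864 = 2·388 + 88; 388 = 4·88 + 36; 88 = 2·36 + 16; 36 = 2·16 + 4; 16 = 4·4 + 0. Last nonzero remainder: 4.

4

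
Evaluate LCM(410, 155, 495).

1258290

410 = 2 · 5 · 41; 155 = 5 · 31; 495 = 3² · 5 · 11
lcm takes max exponent of each prime: 2 · 3² · 5 · 11 · 31 · 41 = 1258290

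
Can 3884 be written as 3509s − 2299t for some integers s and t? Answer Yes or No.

gcd(3509, 2299): 3509 = 1·2299 + 1210; 2299 = 1·1210 + 1089; 1210 = 1·1089 + 121; 1089 = 9·121 + 0 → 121
121 does not divide 3884, so a solution does not exist.

No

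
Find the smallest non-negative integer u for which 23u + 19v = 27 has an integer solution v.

2

Reduce mod 19: 23u ≡ 27 (mod 19). With g = gcd(23, 19) = 1 dividing 27, divide through: 23u ≡ 27 (mod 19).
Since gcd(23, 19) = 1, u ≡ 27·(23)⁻¹ ≡ 2 (mod 19). Smallest non-negative: 2.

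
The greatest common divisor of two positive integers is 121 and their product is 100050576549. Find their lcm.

For any two positive integers, gcd × lcm equals their product. Hence lcm = 100050576549 / 121 = 826864269.

826864269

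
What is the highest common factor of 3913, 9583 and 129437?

7

gcd(3913, 9583): 9583 = 2·3913 + 1757; 3913 = 2·1757 + 399; 1757 = 4·399 + 161; 399 = 2·161 + 77; 161 = 2·77 + 7; 77 = 11·7 + 0 → 7
gcd(7, 129437): 129437 = 18491·7 + 0 → 7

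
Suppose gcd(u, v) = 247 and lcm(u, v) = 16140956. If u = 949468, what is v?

4199

u·v = gcd·lcm = 247·16140956 = 3986816132, so v = 3986816132/949468 = 4199.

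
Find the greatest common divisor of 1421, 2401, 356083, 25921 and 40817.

gcd(1421, 2401): 2401 = 1·1421 + 980; 1421 = 1·980 + 441; 980 = 2·441 + 98; 441 = 4·98 + 49; 98 = 2·49 + 0 → 49
gcd(49, 356083): 356083 = 7267·49 + 0 → 49
gcd(49, 25921): 25921 = 529·49 + 0 → 49
gcd(49, 40817): 40817 = 833·49 + 0 → 49

49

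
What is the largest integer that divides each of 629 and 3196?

Euclid: 3196 = 5·629 + 51; 629 = 12·51 + 17; 51 = 3·17 + 0. Last nonzero remainder: 17.

17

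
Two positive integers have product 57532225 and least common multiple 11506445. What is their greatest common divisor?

5

gcd·lcm = product, so gcd = 57532225/11506445 = 5.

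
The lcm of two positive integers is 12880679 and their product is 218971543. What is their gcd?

gcd·lcm = product, so gcd = 218971543/12880679 = 17.

17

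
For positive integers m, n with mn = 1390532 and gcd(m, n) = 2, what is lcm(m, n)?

For any two positive integers, gcd × lcm equals their product. Hence lcm = 1390532 / 2 = 695266.

695266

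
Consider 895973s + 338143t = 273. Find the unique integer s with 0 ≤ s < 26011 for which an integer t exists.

Reduce mod 338143: 895973s ≡ 273 (mod 338143). With g = gcd(895973, 338143) = 13 dividing 273, divide through: 68921s ≡ 21 (mod 26011).
Since gcd(68921, 26011) = 1, s ≡ 21·(68921)⁻¹ ≡ 157 (mod 26011). Smallest non-negative: 157.

157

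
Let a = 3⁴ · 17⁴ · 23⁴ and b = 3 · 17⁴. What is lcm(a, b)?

1893180613041

max exponent per prime: 3⁴ · 17⁴ · 23⁴ = 1893180613041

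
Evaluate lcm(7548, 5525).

2453100

gcd first: 7548 = 1·5525 + 2023; 5525 = 2·2023 + 1479; 2023 = 1·1479 + 544; 1479 = 2·544 + 391; 544 = 1·391 + 153; 391 = 2·153 + 85; 153 = 1·85 + 68; 85 = 1·68 + 17; 68 = 4·17 + 0 → gcd = 17
lcm = 7548·5525/gcd = 41702700/17 = 2453100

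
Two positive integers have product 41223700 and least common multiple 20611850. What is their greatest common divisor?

gcd·lcm = product, so gcd = 41223700/20611850 = 2.

2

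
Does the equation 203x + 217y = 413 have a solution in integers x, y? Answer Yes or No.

Yes

By Bézout, 203x + 217y = 413 has integer solutions iff gcd(203, 217) | 413.
Euclid: 217 = 1·203 + 14; 203 = 14·14 + 7; 14 = 2·7 + 0. gcd = 7; 413 mod 7 = 0. Yes.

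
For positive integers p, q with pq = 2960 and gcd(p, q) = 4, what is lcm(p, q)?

740

Since gcd(p,q)·lcm(p,q) = pq, lcm = 2960/4 = 740.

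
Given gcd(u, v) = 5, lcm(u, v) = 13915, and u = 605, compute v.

115

Using uv = gcd(u,v)·lcm(u,v) = 5·13915 = 69575, we get v = 69575/605 = 115.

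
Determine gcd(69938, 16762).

578

Euclid: 69938 = 4·16762 + 2890; 16762 = 5·2890 + 2312; 2890 = 1·2312 + 578; 2312 = 4·578 + 0. Last nonzero remainder: 578.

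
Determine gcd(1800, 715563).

1800 = 2³ · 3² · 5²
715563 = 3² · 43³
Common: 3² = 9

9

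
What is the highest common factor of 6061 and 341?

11

Euclid: 6061 = 17·341 + 264; 341 = 1·264 + 77; 264 = 3·77 + 33; 77 = 2·33 + 11; 33 = 3·11 + 0. Last nonzero remainder: 11.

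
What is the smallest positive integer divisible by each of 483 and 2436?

483 = 3 · 7 · 23; 2436 = 2² · 3 · 7 · 29
max exponents: 2² · 3 · 7 · 23 · 29 = 56028

56028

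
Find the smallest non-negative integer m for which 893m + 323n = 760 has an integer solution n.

Euclid: 893 = 2·323 + 247; 323 = 1·247 + 76; 247 = 3·76 + 19; 76 = 4·19 + 0 → gcd = 19; 760 = 19·40.
Back-substitution yields 893·(4) + 323·(-11) = 19, so one solution is m = 4·40 = 160, n = -11·40 = -440.
Solutions in m differ by 323/19 = 17; the one in [0, 17) is 160 mod 17 = 7.

7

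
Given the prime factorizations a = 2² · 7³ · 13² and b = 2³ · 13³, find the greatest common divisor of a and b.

676

min exponent per shared prime: 2² · 13² = 676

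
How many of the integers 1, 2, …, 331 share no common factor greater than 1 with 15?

177

Prime factors of 15: 3, 5. Count integers ≤ 331 divisible by none of them.
By inclusion–exclusion: 331 − ⌊331/3⌋ − ⌊331/5⌋ + ⌊331/15⌋ = 177.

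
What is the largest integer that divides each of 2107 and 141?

1

Euclid: 2107 = 14·141 + 133; 141 = 1·133 + 8; 133 = 16·8 + 5; 8 = 1·5 + 3; 5 = 1·3 + 2; 3 = 1·2 + 1; 2 = 2·1 + 0. Last nonzero remainder: 1.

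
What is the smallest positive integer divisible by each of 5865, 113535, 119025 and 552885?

5865 = 3 · 5 · 17 · 23; 113535 = 3³ · 5 · 29²; 119025 = 3² · 5² · 23²; 552885 = 3 · 5 · 29 · 31 · 41
lcm takes max exponent of each prime: 3³ · 5² · 17 · 23² · 29² · 31 · 41 = 6488583720525

6488583720525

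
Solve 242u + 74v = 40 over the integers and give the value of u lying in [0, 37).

2

gcd(242, 74) = 2 (Euclid: 242 = 3·74 + 20; 74 = 3·20 + 14; 20 = 1·14 + 6; 14 = 2·6 + 2; 6 = 3·2 + 0), and 2 | 40.
Extended Euclid: 242·(-11) + 74·(36) = 2. Scale by 20: u₀ = -220.
General solution u = u₀ + 37t; reducing mod 37 gives u = 2 (and v = -6).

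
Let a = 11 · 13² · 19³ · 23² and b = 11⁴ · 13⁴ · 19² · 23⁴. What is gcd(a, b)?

355011371

min exponent per shared prime: 11 · 13² · 19² · 23² = 355011371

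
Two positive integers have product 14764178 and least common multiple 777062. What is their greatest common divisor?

gcd·lcm = product, so gcd = 14764178/777062 = 19.

19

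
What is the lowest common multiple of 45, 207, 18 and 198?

22770

lcm(45, 207) = 45·207/gcd = 9315/9 = 1035
lcm(1035, 18) = 1035·18/gcd = 18630/9 = 2070
lcm(2070, 198) = 2070·198/gcd = 409860/18 = 22770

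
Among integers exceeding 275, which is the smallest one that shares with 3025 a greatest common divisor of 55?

330

Multiples of 55 above 275: 55·6, 55·7, … . Need the cofactor coprime to 3025/55 = 55.
Checking s = 6, 7, … the first with gcd(s, 55) = 1 is s = 6, giving 330.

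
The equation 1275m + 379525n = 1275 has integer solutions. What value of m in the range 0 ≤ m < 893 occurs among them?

gcd(1275, 379525) = 425 (Euclid: 379525 = 297·1275 + 850; 1275 = 1·850 + 425; 850 = 2·425 + 0), and 425 | 1275.
Extended Euclid: 1275·(298) + 379525·(-1) = 425. Scale by 3: m₀ = 894.
General solution m = m₀ + 893t; reducing mod 893 gives m = 1 (and n = 0).

1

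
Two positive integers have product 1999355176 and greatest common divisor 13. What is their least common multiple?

For any two positive integers, gcd × lcm equals their product. Hence lcm = 1999355176 / 13 = 153796552.

153796552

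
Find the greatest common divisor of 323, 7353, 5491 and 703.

gcd(323, 7353): 7353 = 22·323 + 247; 323 = 1·247 + 76; 247 = 3·76 + 19; 76 = 4·19 + 0 → 19
gcd(19, 5491): 5491 = 289·19 + 0 → 19
gcd(19, 703): 703 = 37·19 + 0 → 19

19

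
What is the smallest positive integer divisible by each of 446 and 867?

gcd first: 867 = 1·446 + 421; 446 = 1·421 + 25; 421 = 16·25 + 21; 25 = 1·21 + 4; 21 = 5·4 + 1; 4 = 4·1 + 0 → gcd = 1
lcm = 446·867/gcd = 386682/1 = 386682

386682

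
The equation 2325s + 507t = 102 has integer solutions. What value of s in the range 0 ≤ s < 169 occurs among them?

Euclid: 2325 = 4·507 + 297; 507 = 1·297 + 210; 297 = 1·210 + 87; 210 = 2·87 + 36; 87 = 2·36 + 15; 36 = 2·15 + 6; 15 = 2·6 + 3; 6 = 2·3 + 0 → gcd = 3; 102 = 3·34.
Back-substitution yields 2325·(70) + 507·(-321) = 3, so one solution is s = 70·34 = 2380, t = -321·34 = -10914.
Solutions in s differ by 507/3 = 169; the one in [0, 169) is 2380 mod 169 = 14.

14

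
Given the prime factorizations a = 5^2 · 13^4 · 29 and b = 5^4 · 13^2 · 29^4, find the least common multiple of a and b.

12625407900625

max exponent per prime: 5^4 · 13^4 · 29^4 = 12625407900625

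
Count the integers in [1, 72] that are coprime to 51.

45

51 = 3·17. Inclusion–exclusion on these primes:
72 − ⌊72/3⌋ − ⌊72/17⌋ + ⌊72/51⌋ = 45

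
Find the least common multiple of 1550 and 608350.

1550 = 2 · 5² · 31; 608350 = 2 · 5² · 23³
max exponents: 2 · 5² · 23³ · 31 = 18858850

18858850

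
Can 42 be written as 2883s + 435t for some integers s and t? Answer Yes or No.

Yes

By Bézout, 2883s + 435t = 42 has integer solutions iff gcd(2883, 435) | 42.
Euclid: 2883 = 6·435 + 273; 435 = 1·273 + 162; 273 = 1·162 + 111; 162 = 1·111 + 51; 111 = 2·51 + 9; 51 = 5·9 + 6; 9 = 1·6 + 3; 6 = 2·3 + 0. gcd = 3; 42 mod 3 = 0. Yes.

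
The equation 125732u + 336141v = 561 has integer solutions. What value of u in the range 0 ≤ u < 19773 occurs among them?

15450

gcd(125732, 336141) = 17 (Euclid: 336141 = 2·125732 + 84677; 125732 = 1·84677 + 41055; 84677 = 2·41055 + 2567; 41055 = 15·2567 + 2550; 2567 = 1·2550 + 17; 2550 = 150·17 + 0), and 17 | 561.
Extended Euclid: 125732·(-131) + 336141·(49) = 17. Scale by 33: u₀ = -4323.
General solution u = u₀ + 19773t; reducing mod 19773 gives u = 15450 (and v = -5779).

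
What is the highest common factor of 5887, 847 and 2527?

7

gcd(5887, 847): 5887 = 6·847 + 805; 847 = 1·805 + 42; 805 = 19·42 + 7; 42 = 6·7 + 0 → 7
gcd(7, 2527): 2527 = 361·7 + 0 → 7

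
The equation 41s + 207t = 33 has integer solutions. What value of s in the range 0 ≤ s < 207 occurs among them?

21

Reduce mod 207: 41s ≡ 33 (mod 207). With g = gcd(41, 207) = 1 dividing 33, divide through: 41s ≡ 33 (mod 207).
Since gcd(41, 207) = 1, s ≡ 33·(41)⁻¹ ≡ 21 (mod 207). Smallest non-negative: 21.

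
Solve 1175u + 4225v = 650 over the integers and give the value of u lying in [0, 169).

gcd(1175, 4225) = 25 (Euclid: 4225 = 3·1175 + 700; 1175 = 1·700 + 475; 700 = 1·475 + 225; 475 = 2·225 + 25; 225 = 9·25 + 0), and 25 | 650.
Extended Euclid: 1175·(18) + 4225·(-5) = 25. Scale by 26: u₀ = 468.
General solution u = u₀ + 169t; reducing mod 169 gives u = 130 (and v = -36).

130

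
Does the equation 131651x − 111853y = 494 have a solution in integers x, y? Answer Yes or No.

Yes

By Bézout, 131651x − 111853y = 494 has integer solutions iff gcd(131651, 111853) | 494.
Euclid: 131651 = 1·111853 + 19798; 111853 = 5·19798 + 12863; 19798 = 1·12863 + 6935; 12863 = 1·6935 + 5928; 6935 = 1·5928 + 1007; 5928 = 5·1007 + 893; 1007 = 1·893 + 114; 893 = 7·114 + 95; 114 = 1·95 + 19; 95 = 5·19 + 0. gcd = 19; 494 mod 19 = 0. Yes.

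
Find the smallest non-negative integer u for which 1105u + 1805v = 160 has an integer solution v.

237

Euclid: 1805 = 1·1105 + 700; 1105 = 1·700 + 405; 700 = 1·405 + 295; 405 = 1·295 + 110; 295 = 2·110 + 75; 110 = 1·75 + 35; 75 = 2·35 + 5; 35 = 7·5 + 0 → gcd = 5; 160 = 5·32.
Back-substitution yields 1105·(-49) + 1805·(30) = 5, so one solution is u = -49·32 = -1568, v = 30·32 = 960.
Solutions in u differ by 1805/5 = 361; the one in [0, 361) is -1568 mod 361 = 237.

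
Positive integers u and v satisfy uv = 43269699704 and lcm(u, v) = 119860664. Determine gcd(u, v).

From gcd × lcm = uv: gcd = 43269699704 / 119860664 = 361.

361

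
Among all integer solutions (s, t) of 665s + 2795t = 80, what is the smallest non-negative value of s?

391

Euclid: 2795 = 4·665 + 135; 665 = 4·135 + 125; 135 = 1·125 + 10; 125 = 12·10 + 5; 10 = 2·5 + 0 → gcd = 5; 80 = 5·16.
Back-substitution yields 665·(269) + 2795·(-64) = 5, so one solution is s = 269·16 = 4304, t = -64·16 = -1024.
Solutions in s differ by 2795/5 = 559; the one in [0, 559) is 4304 mod 559 = 391.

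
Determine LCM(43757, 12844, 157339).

29579732

43757 = 7² · 19 · 47; 12844 = 2² · 13² · 19; 157339 = 7² · 13² · 19
lcm takes max exponent of each prime: 2² · 7² · 13² · 19 · 47 = 29579732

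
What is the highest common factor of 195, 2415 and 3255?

15

195 = 3 · 5 · 13; 2415 = 3 · 5 · 7 · 23; 3255 = 3 · 5 · 7 · 31
gcd takes min exponent of each prime: 3 · 5 = 15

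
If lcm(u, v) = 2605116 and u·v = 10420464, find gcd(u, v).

4

From gcd × lcm = uv: gcd = 10420464 / 2605116 = 4.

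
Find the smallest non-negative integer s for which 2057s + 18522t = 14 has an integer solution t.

2044

gcd(2057, 18522) = 1 (Euclid: 18522 = 9·2057 + 9; 2057 = 228·9 + 5; 9 = 1·5 + 4; 5 = 1·4 + 1; 4 = 4·1 + 0), and 1 | 14.
Extended Euclid: 2057·(4115) + 18522·(-457) = 1. Scale by 14: s₀ = 57610.
General solution s = s₀ + 18522k; reducing mod 18522 gives s = 2044 (and t = -227).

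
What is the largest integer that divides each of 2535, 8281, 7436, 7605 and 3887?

2535 = 3 · 5 · 13²; 8281 = 7² · 13²; 7436 = 2² · 11 · 13²; 7605 = 3² · 5 · 13²; 3887 = 13² · 23
gcd takes min exponent of each prime: 13² = 169

169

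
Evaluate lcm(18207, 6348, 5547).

18207 = 3² · 7 · 17²; 6348 = 2² · 3 · 23²; 5547 = 3 · 43²
lcm takes max exponent of each prime: 2² · 3² · 7 · 17² · 23² · 43² = 71234596188

71234596188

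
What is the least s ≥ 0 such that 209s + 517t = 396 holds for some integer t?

gcd(209, 517) = 11 (Euclid: 517 = 2·209 + 99; 209 = 2·99 + 11; 99 = 9·11 + 0), and 11 | 396.
Extended Euclid: 209·(5) + 517·(-2) = 11. Scale by 36: s₀ = 180.
General solution s = s₀ + 47k; reducing mod 47 gives s = 39 (and t = -15).

39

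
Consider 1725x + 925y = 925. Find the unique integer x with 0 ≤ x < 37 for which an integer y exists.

Euclid: 1725 = 1·925 + 800; 925 = 1·800 + 125; 800 = 6·125 + 50; 125 = 2·50 + 25; 50 = 2·25 + 0 → gcd = 25; 925 = 25·37.
Back-substitution yields 1725·(-15) + 925·(28) = 25, so one solution is x = -15·37 = -555, y = 28·37 = 1036.
Solutions in x differ by 925/25 = 37; the one in [0, 37) is -555 mod 37 = 0.

0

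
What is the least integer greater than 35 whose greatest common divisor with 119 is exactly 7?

42

Multiples of 7 above 35: 7·6, 7·7, … . Need the cofactor coprime to 119/7 = 17.
Checking s = 6, 7, … the first with gcd(s, 17) = 1 is s = 6, giving 42.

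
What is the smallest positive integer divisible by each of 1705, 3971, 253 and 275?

70783075

1705 = 5 · 11 · 31; 3971 = 11 · 19²; 253 = 11 · 23; 275 = 5² · 11
lcm takes max exponent of each prime: 5² · 11 · 19² · 23 · 31 = 70783075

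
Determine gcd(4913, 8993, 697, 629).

4913 = 17³; 8993 = 17 · 23²; 697 = 17 · 41; 629 = 17 · 37
gcd takes min exponent of each prime: 17 = 17

17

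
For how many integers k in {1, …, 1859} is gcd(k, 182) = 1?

735

Prime factors of 182: 2, 7, 13. Count integers ≤ 1859 divisible by none of them.
By inclusion–exclusion: 1859 − ⌊1859/2⌋ − ⌊1859/7⌋ − ⌊1859/13⌋ + ⌊1859/14⌋ + ⌊1859/26⌋ + ⌊1859/91⌋ − ⌊1859/182⌋ = 735.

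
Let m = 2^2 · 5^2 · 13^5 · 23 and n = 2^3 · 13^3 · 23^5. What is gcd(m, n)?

min exponent per shared prime: 2^2 · 13^3 · 23 = 202124

202124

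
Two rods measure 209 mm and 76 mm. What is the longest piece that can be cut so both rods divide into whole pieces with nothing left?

209 = 11 · 19
76 = 2² · 19
Common: 19 = 19

19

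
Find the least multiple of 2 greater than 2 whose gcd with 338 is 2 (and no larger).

4

Multiples of 2 above 2: 2·2, 2·3, … . Need the cofactor coprime to 338/2 = 169.
Checking s = 2, 3, … the first with gcd(s, 169) = 1 is s = 2, giving 4.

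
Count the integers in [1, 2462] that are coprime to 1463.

1818

1463 = 7·11·19. Inclusion–exclusion on these primes:
2462 − ⌊2462/7⌋ − ⌊2462/11⌋ − ⌊2462/19⌋ + ⌊2462/77⌋ + ⌊2462/133⌋ + ⌊2462/209⌋ − ⌊2462/1463⌋ = 1818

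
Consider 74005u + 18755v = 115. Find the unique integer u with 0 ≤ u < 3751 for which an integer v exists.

Reduce mod 18755: 74005u ≡ 115 (mod 18755). With g = gcd(74005, 18755) = 5 dividing 115, divide through: 14801u ≡ 23 (mod 3751).
Since gcd(14801, 3751) = 1, u ≡ 23·(14801)⁻¹ ≡ 739 (mod 3751). Smallest non-negative: 739.

739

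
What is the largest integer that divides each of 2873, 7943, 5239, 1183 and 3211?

169

2873 = 13² · 17; 7943 = 13² · 47; 5239 = 13² · 31; 1183 = 7 · 13²; 3211 = 13² · 19
gcd takes min exponent of each prime: 13² = 169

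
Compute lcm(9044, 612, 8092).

1383732

lcm(9044, 612) = 9044·612/gcd = 5534928/68 = 81396
lcm(81396, 8092) = 81396·8092/gcd = 658656432/476 = 1383732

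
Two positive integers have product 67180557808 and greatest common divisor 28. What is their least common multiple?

2399305636

Since gcd(u,v)·lcm(u,v) = uv, lcm = 67180557808/28 = 2399305636.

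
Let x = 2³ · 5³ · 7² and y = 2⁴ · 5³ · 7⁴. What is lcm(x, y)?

4802000

max exponent per prime: 2⁴ · 5³ · 7⁴ = 4802000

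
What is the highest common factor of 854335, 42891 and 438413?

854335 = 5 · 17 · 19 · 23²; 42891 = 3 · 17 · 29²; 438413 = 17² · 37 · 41
gcd takes min exponent of each prime: 17 = 17

17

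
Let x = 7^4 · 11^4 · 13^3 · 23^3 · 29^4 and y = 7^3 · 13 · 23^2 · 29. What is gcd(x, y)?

min exponent per shared prime: 7^3 · 13 · 23^2 · 29 = 68405519

68405519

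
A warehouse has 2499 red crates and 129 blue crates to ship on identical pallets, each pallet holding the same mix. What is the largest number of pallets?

3

Euclid: 2499 = 19·129 + 48; 129 = 2·48 + 33; 48 = 1·33 + 15; 33 = 2·15 + 3; 15 = 5·3 + 0. Last nonzero remainder: 3.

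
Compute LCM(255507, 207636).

17684150484

gcd first: 255507 = 1·207636 + 47871; 207636 = 4·47871 + 16152; 47871 = 2·16152 + 15567; 16152 = 1·15567 + 585; 15567 = 26·585 + 357; 585 = 1·357 + 228; 357 = 1·228 + 129; 228 = 1·129 + 99; 129 = 1·99 + 30; 99 = 3·30 + 9; 30 = 3·9 + 3; 9 = 3·3 + 0 → gcd = 3
lcm = 255507·207636/gcd = 53052451452/3 = 17684150484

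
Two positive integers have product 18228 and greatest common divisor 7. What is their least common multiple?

Since gcd(m,n)·lcm(m,n) = mn, lcm = 18228/7 = 2604.

2604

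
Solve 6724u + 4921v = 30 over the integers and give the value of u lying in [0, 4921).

gcd(6724, 4921) = 1 (Euclid: 6724 = 1·4921 + 1803; 4921 = 2·1803 + 1315; 1803 = 1·1315 + 488; 1315 = 2·488 + 339; 488 = 1·339 + 149; 339 = 2·149 + 41; 149 = 3·41 + 26; 41 = 1·26 + 15; 26 = 1·15 + 11; 15 = 1·11 + 4; 11 = 2·4 + 3; 4 = 1·3 + 1; 3 = 3·1 + 0), and 1 | 30.
Extended Euclid: 6724·(-1321) + 4921·(1805) = 1. Scale by 30: u₀ = -39630.
General solution u = u₀ + 4921t; reducing mod 4921 gives u = 4659 (and v = -6366).

4659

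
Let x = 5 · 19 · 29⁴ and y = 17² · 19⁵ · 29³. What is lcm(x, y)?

2530625287503455

max exponent per prime: 5 · 17² · 19⁵ · 29⁴ = 2530625287503455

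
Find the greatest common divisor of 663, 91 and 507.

gcd(663, 91): 663 = 7·91 + 26; 91 = 3·26 + 13; 26 = 2·13 + 0 → 13
gcd(13, 507): 507 = 39·13 + 0 → 13

13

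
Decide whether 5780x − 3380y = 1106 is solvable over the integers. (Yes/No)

gcd(5780, 3380): 5780 = 1·3380 + 2400; 3380 = 1·2400 + 980; 2400 = 2·980 + 440; 980 = 2·440 + 100; 440 = 4·100 + 40; 100 = 2·40 + 20; 40 = 2·20 + 0 → 20
20 does not divide 1106, so a solution does not exist.

No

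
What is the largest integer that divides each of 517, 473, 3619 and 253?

11

gcd(517, 473): 517 = 1·473 + 44; 473 = 10·44 + 33; 44 = 1·33 + 11; 33 = 3·11 + 0 → 11
gcd(11, 3619): 3619 = 329·11 + 0 → 11
gcd(11, 253): 253 = 23·11 + 0 → 11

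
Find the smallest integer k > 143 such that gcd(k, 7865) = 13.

156

7865 = 13·605. Any k with gcd(k, 7865) = 13 is a multiple of 13, say 13s, with s coprime to 605.
Need s > 143/13, so s ≥ 12. First s ≥ 12 with gcd(s, 605) = 1 is s = 12. Thus k = 13·12 = 156.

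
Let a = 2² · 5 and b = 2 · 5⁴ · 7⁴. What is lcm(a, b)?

6002500

max exponent per prime: 2² · 5⁴ · 7⁴ = 6002500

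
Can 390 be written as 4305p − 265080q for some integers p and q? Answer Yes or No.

Yes

By Bézout, 4305p − 265080q = 390 has integer solutions iff gcd(4305, 265080) | 390.
Euclid: 265080 = 61·4305 + 2475; 4305 = 1·2475 + 1830; 2475 = 1·1830 + 645; 1830 = 2·645 + 540; 645 = 1·540 + 105; 540 = 5·105 + 15; 105 = 7·15 + 0. gcd = 15; 390 mod 15 = 0. Yes.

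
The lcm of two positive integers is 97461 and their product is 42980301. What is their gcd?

441

From gcd × lcm = ab: gcd = 42980301 / 97461 = 441.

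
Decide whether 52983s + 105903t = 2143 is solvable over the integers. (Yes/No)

gcd(52983, 105903): 105903 = 1·52983 + 52920; 52983 = 1·52920 + 63; 52920 = 840·63 + 0 → 63
63 does not divide 2143, so a solution does not exist.

No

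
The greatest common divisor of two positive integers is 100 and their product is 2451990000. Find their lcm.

24519900

For any two positive integers, gcd × lcm equals their product. Hence lcm = 2451990000 / 100 = 24519900.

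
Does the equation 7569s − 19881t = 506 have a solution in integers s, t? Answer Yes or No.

No

gcd(7569, 19881): 19881 = 2·7569 + 4743; 7569 = 1·4743 + 2826; 4743 = 1·2826 + 1917; 2826 = 1·1917 + 909; 1917 = 2·909 + 99; 909 = 9·99 + 18; 99 = 5·18 + 9; 18 = 2·9 + 0 → 9
9 does not divide 506, so a solution does not exist.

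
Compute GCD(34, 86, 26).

34 = 2 · 17; 86 = 2 · 43; 26 = 2 · 13
gcd takes min exponent of each prime: 2 = 2

2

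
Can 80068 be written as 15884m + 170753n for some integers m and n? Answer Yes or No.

gcd(15884, 170753): 170753 = 10·15884 + 11913; 15884 = 1·11913 + 3971; 11913 = 3·3971 + 0 → 3971
3971 does not divide 80068, so a solution does not exist.

No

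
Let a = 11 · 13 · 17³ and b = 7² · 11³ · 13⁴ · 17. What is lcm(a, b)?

max exponent per prime: 7² · 11³ · 13⁴ · 17³ = 9151542667267

9151542667267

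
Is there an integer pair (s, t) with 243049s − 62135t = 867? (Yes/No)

gcd(243049, 62135): 243049 = 3·62135 + 56644; 62135 = 1·56644 + 5491; 56644 = 10·5491 + 1734; 5491 = 3·1734 + 289; 1734 = 6·289 + 0 → 289
289 divides 867, so a solution exists.

Yes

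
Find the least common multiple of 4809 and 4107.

6583521

4809 = 3 · 7 · 229; 4107 = 3 · 37²
max exponents: 3 · 7 · 37² · 229 = 6583521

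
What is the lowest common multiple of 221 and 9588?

124644

gcd first: 9588 = 43·221 + 85; 221 = 2·85 + 51; 85 = 1·51 + 34; 51 = 1·34 + 17; 34 = 2·17 + 0 → gcd = 17
lcm = 221·9588/gcd = 2118948/17 = 124644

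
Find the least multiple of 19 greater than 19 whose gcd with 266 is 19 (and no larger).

Multiples of 19 above 19: 19·2, 19·3, … . Need the cofactor coprime to 266/19 = 14.
Checking s = 2, 3, … the first with gcd(s, 14) = 1 is s = 3, giving 57.

57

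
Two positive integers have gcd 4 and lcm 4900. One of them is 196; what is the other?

100

Using mn = gcd(m,n)·lcm(m,n) = 4·4900 = 19600, we get n = 19600/196 = 100.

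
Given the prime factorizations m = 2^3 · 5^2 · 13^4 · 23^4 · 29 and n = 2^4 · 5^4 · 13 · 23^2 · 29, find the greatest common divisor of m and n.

39886600

min exponent per shared prime: 2^3 · 5^2 · 13 · 23^2 · 29 = 39886600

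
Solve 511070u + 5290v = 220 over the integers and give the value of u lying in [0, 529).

Euclid: 511070 = 96·5290 + 3230; 5290 = 1·3230 + 2060; 3230 = 1·2060 + 1170; 2060 = 1·1170 + 890; 1170 = 1·890 + 280; 890 = 3·280 + 50; 280 = 5·50 + 30; 50 = 1·30 + 20; 30 = 1·20 + 10; 20 = 2·10 + 0 → gcd = 10; 220 = 10·22.
Back-substitution yields 511070·(208) + 5290·(-20095) = 10, so one solution is u = 208·22 = 4576, v = -20095·22 = -442090.
Solutions in u differ by 5290/10 = 529; the one in [0, 529) is 4576 mod 529 = 344.

344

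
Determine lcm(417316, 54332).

19613852

gcd first: 417316 = 7·54332 + 36992; 54332 = 1·36992 + 17340; 36992 = 2·17340 + 2312; 17340 = 7·2312 + 1156; 2312 = 2·1156 + 0 → gcd = 1156
lcm = 417316·54332/gcd = 22673612912/1156 = 19613852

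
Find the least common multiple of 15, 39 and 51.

3315

15 = 3 · 5; 39 = 3 · 13; 51 = 3 · 17
lcm takes max exponent of each prime: 3 · 5 · 13 · 17 = 3315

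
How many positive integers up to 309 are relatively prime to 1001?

223

Prime factors of 1001: 7, 11, 13. Count integers ≤ 309 divisible by none of them.
By inclusion–exclusion: 309 − ⌊309/7⌋ − ⌊309/11⌋ − ⌊309/13⌋ + ⌊309/77⌋ + ⌊309/91⌋ + ⌊309/143⌋ − ⌊309/1001⌋ = 223.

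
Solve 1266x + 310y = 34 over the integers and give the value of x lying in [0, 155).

49

gcd(1266, 310) = 2 (Euclid: 1266 = 4·310 + 26; 310 = 11·26 + 24; 26 = 1·24 + 2; 24 = 12·2 + 0), and 2 | 34.
Extended Euclid: 1266·(12) + 310·(-49) = 2. Scale by 17: x₀ = 204.
General solution x = x₀ + 155t; reducing mod 155 gives x = 49 (and y = -200).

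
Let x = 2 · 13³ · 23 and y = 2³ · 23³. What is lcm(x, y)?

max exponent per prime: 2³ · 13³ · 23³ = 213847192

213847192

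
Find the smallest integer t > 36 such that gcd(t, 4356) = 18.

gcd(t, 4356) = 18 forces 18 | t; write t = 18s. Then gcd(18s, 18·242) = 18·gcd(s, 242), so need gcd(s, 242) = 1.
18s > 36 gives s ≥ 3. The least s ≥ 3 coprime to 242 is 3, so t = 18·3 = 54.

54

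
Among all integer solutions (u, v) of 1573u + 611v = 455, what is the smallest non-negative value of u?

10

Euclid: 1573 = 2·611 + 351; 611 = 1·351 + 260; 351 = 1·260 + 91; 260 = 2·91 + 78; 91 = 1·78 + 13; 78 = 6·13 + 0 → gcd = 13; 455 = 13·35.
Back-substitution yields 1573·(7) + 611·(-18) = 13, so one solution is u = 7·35 = 245, v = -18·35 = -630.
Solutions in u differ by 611/13 = 47; the one in [0, 47) is 245 mod 47 = 10.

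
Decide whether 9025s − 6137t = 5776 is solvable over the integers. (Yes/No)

Yes

gcd(9025, 6137): 9025 = 1·6137 + 2888; 6137 = 2·2888 + 361; 2888 = 8·361 + 0 → 361
361 divides 5776, so a solution exists.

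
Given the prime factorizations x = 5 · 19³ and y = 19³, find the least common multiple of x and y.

34295

max exponent per prime: 5 · 19³ = 34295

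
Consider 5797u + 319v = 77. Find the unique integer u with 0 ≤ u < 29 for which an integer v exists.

13

Reduce mod 319: 5797u ≡ 77 (mod 319). With g = gcd(5797, 319) = 11 dividing 77, divide through: 527u ≡ 7 (mod 29).
Since gcd(527, 29) = 1, u ≡ 7·(527)⁻¹ ≡ 13 (mod 29). Smallest non-negative: 13.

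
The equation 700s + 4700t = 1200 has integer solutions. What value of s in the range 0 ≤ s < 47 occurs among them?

Euclid: 4700 = 6·700 + 500; 700 = 1·500 + 200; 500 = 2·200 + 100; 200 = 2·100 + 0 → gcd = 100; 1200 = 100·12.
Back-substitution yields 700·(-20) + 4700·(3) = 100, so one solution is s = -20·12 = -240, t = 3·12 = 36.
Solutions in s differ by 4700/100 = 47; the one in [0, 47) is -240 mod 47 = 42.

42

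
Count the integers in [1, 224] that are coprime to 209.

194

Prime factors of 209: 11, 19. Count integers ≤ 224 divisible by none of them.
By inclusion–exclusion: 224 − ⌊224/11⌋ − ⌊224/19⌋ + ⌊224/209⌋ = 194.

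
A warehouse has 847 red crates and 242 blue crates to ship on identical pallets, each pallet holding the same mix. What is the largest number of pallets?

847 = 7 · 11²
242 = 2 · 11²
Common: 11² = 121

121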